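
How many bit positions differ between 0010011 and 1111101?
XOR = 1101110, count of 1s = 5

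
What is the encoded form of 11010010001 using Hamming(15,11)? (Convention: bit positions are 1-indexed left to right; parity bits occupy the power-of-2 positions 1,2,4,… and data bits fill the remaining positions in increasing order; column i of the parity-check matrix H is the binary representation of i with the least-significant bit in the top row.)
Codeword c = d · G (mod 2), d = 11010010001:
  c[0] = d·G[:,0] = (11010010001)·(11011010101) mod 2 = 1+1+0+1+0+0+1+0+0+0+1 mod 2 = 1
  c[1] = d·G[:,1] = (11010010001)·(10110110011) mod 2 = 1+0+0+1+0+0+1+0+0+0+1 mod 2 = 0
  c[2] = d·G[:,2] = (11010010001)·(10000000000) mod 2 = 1+0+0+0+0+0+0+0+0+0+0 mod 2 = 1
  c[3] = d·G[:,3] = (11010010001)·(01110001111) mod 2 = 0+1+0+1+0+0+0+0+0+0+1 mod 2 = 1
  c[4] = d·G[:,4] = (11010010001)·(01000000000) mod 2 = 0+1+0+0+0+0+0+0+0+0+0 mod 2 = 1
  c[5] = d·G[:,5] = (11010010001)·(00100000000) mod 2 = 0+0+0+0+0+0+0+0+0+0+0 mod 2 = 0
  c[6] = d·G[:,6] = (11010010001)·(00010000000) mod 2 = 0+0+0+1+0+0+0+0+0+0+0 mod 2 = 1
  c[7] = d·G[:,7] = (11010010001)·(00001111111) mod 2 = 0+0+0+0+0+0+1+0+0+0+1 mod 2 = 0
  c[8] = d·G[:,8] = (11010010001)·(00001000000) mod 2 = 0+0+0+0+0+0+0+0+0+0+0 mod 2 = 0
  c[9] = d·G[:,9] = (11010010001)·(00000100000) mod 2 = 0+0+0+0+0+0+0+0+0+0+0 mod 2 = 0
  c[10] = d·G[:,10] = (11010010001)·(00000010000) mod 2 = 0+0+0+0+0+0+1+0+0+0+0 mod 2 = 1
  c[11] = d·G[:,11] = (11010010001)·(00000001000) mod 2 = 0+0+0+0+0+0+0+0+0+0+0 mod 2 = 0
  c[12] = d·G[:,12] = (11010010001)·(00000000100) mod 2 = 0+0+0+0+0+0+0+0+0+0+0 mod 2 = 0
  c[13] = d·G[:,13] = (11010010001)·(00000000010) mod 2 = 0+0+0+0+0+0+0+0+0+0+0 mod 2 = 0
  c[14] = d·G[:,14] = (11010010001)·(00000000001) mod 2 = 0+0+0+0+0+0+0+0+0+0+1 mod 2 = 1
Codeword = 101110100010001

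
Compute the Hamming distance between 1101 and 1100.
XOR = 0001, count of 1s = 1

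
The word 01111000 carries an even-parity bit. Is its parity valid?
Sum of all bits: 0+1+1+1+1+0+0+0 = 4; 4 mod 2 = 0. Result is 0 → valid parity.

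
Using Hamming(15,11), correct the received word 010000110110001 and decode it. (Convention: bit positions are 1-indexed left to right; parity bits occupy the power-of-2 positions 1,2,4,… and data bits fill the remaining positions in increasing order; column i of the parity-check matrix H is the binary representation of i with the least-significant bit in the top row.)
Syndrome s = H · r^T (mod 2), r = 010000110110001:
  s[0] = (101010101010101)·(010000110110001) mod 2 = 0+0+0+0+0+0+1+0+0+0+1+0+0+0+1 mod 2 = 1
  s[1] = (011001100110011)·(010000110110001) mod 2 = 0+1+0+0+0+0+1+0+0+1+1+0+0+0+1 mod 2 = 1
  s[2] = (000111100001111)·(010000110110001) mod 2 = 0+0+0+0+0+0+1+0+0+0+0+0+0+0+1 mod 2 = 0
  s[3] = (000000011111111)·(010000110110001) mod 2 = 0+0+0+0+0+0+0+1+0+1+1+0+0+0+1 mod 2 = 0
Syndrome = 1100
Column 3 of H equals this syndrome → error at bit 3 (1-indexed).
Flip bit 3: 010000110110001 → 011000110110001
Extract data bits at positions {3,5,6,7,9,10,11,12,13,14,15}: 10010110001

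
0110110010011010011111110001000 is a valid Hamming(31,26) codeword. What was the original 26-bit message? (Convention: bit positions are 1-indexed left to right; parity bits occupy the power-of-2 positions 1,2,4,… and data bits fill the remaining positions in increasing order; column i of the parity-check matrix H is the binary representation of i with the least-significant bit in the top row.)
Parity bits occupy power-of-2 positions; data bits are at positions {3,5,6,7,9,10,11,12,13,14,15,17,18,19,20,21,22,23,24,25,26,27,28,29,30,31} (1-indexed).
Extract: c[3]=1 c[5]=1 c[6]=1 c[7]=0 c[9]=1 c[10]=0 c[11]=0 c[12]=1 c[13]=1 c[14]=0 c[15]=1 c[17]=0 c[18]=1 c[19]=1 c[20]=1 c[21]=1 c[22]=1 c[23]=1 c[24]=1 c[25]=0 c[26]=0 c[27]=0 c[28]=1 c[29]=0 c[30]=0 c[31]=0
Data = 11101001101011111110001000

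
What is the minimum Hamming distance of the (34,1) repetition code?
d_min = 34 (the only two codewords are 0…0 and 1…1, differing in all 34 positions).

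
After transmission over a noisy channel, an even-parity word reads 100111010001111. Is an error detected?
Sum of received bits: 1+0+0+1+1+1+0+1+0+0+0+1+1+1+1 = 9; 9 mod 2 = 1. Result is 1 ≠ 0 → error detected.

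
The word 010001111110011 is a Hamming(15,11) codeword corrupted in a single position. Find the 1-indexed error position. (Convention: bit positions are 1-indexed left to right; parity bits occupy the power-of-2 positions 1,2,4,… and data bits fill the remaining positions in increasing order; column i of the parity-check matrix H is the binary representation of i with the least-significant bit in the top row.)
Syndrome s = H · r^T (mod 2), r = 010001111110011:
  s[0] = (101010101010101)·(010001111110011) mod 2 = 0+0+0+0+0+0+1+0+1+0+1+0+0+0+1 mod 2 = 0
  s[1] = (011001100110011)·(010001111110011) mod 2 = 0+1+0+0+0+1+1+0+0+1+1+0+0+1+1 mod 2 = 1
  s[2] = (000111100001111)·(010001111110011) mod 2 = 0+0+0+0+0+1+1+0+0+0+0+0+0+1+1 mod 2 = 0
  s[3] = (000000011111111)·(010001111110011) mod 2 = 0+0+0+0+0+0+0+1+1+1+1+0+0+1+1 mod 2 = 0
Syndrome = 0100
Column i of H is the binary representation of i, so the syndrome is the binary index of the flipped bit.
Read s = 0100 with s[0] as LSB: 0·2^0 + 1·2^1 + 0·2^2 + 0·2^3 = 2.
Error is at bit position 2.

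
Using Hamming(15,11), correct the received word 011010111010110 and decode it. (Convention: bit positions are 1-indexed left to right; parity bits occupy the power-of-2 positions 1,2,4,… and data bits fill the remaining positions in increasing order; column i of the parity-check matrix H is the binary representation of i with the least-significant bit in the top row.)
Syndrome s = H · r^T (mod 2), r = 011010111010110:
  s[0] = (101010101010101)·(011010111010110) mod 2 = 0+0+1+0+1+0+1+0+1+0+1+0+1+0+0 mod 2 = 0
  s[1] = (011001100110011)·(011010111010110) mod 2 = 0+1+1+0+0+0+1+0+0+0+1+0+0+1+0 mod 2 = 1
  s[2] = (000111100001111)·(011010111010110) mod 2 = 0+0+0+0+1+0+1+0+0+0+0+0+1+1+0 mod 2 = 0
  s[3] = (000000011111111)·(011010111010110) mod 2 = 0+0+0+0+0+0+0+1+1+0+1+0+1+1+0 mod 2 = 1
Syndrome = 0101
Column 10 of H equals this syndrome → error at bit 10 (1-indexed).
Flip bit 10: 011010111010110 → 011010111110110
Extract data bits at positions {3,5,6,7,9,10,11,12,13,14,15}: 11011110110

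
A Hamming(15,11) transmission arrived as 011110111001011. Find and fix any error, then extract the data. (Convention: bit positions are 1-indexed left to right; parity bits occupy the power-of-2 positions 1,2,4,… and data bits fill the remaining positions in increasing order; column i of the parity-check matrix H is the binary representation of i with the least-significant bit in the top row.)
Syndrome s = H · r^T (mod 2), r = 011110111001011:
  s[0] = (101010101010101)·(011110111001011) mod 2 = 0+0+1+0+1+0+1+0+1+0+0+0+0+0+1 mod 2 = 1
  s[1] = (011001100110011)·(011110111001011) mod 2 = 0+1+1+0+0+0+1+0+0+0+0+0+0+1+1 mod 2 = 1
  s[2] = (000111100001111)·(011110111001011) mod 2 = 0+0+0+1+1+0+1+0+0+0+0+1+0+1+1 mod 2 = 0
  s[3] = (000000011111111)·(011110111001011) mod 2 = 0+0+0+0+0+0+0+1+1+0+0+1+0+1+1 mod 2 = 1
Syndrome = 1101
Column 11 of H equals this syndrome → error at bit 11 (1-indexed).
Flip bit 11: 011110111001011 → 011110111011011
Extract data bits at positions {3,5,6,7,9,10,11,12,13,14,15}: 11011011011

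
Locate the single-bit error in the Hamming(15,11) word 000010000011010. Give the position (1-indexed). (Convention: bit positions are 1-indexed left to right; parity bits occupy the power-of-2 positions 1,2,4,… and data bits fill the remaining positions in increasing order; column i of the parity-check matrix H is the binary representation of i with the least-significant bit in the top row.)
Syndrome s = H · r^T (mod 2), r = 000010000011010:
  s[0] = (101010101010101)·(000010000011010) mod 2 = 0+0+0+0+1+0+0+0+0+0+1+0+0+0+0 mod 2 = 0
  s[1] = (011001100110011)·(000010000011010) mod 2 = 0+0+0+0+0+0+0+0+0+0+1+0+0+1+0 mod 2 = 0
  s[2] = (000111100001111)·(000010000011010) mod 2 = 0+0+0+0+1+0+0+0+0+0+0+1+0+1+0 mod 2 = 1
  s[3] = (000000011111111)·(000010000011010) mod 2 = 0+0+0+0+0+0+0+0+0+0+1+1+0+1+0 mod 2 = 1
Syndrome = 0011
Column i of H is the binary representation of i, so the syndrome is the binary index of the flipped bit.
Read s = 0011 with s[0] as LSB: 0·2^0 + 0·2^1 + 1·2^2 + 1·2^3 = 12.
Error is at bit position 12.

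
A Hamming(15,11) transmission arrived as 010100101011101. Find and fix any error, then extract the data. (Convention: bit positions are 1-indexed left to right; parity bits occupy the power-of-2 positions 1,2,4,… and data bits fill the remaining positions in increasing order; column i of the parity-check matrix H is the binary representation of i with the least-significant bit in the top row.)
Syndrome s = H · r^T (mod 2), r = 010100101011101:
  s[0] = (101010101010101)·(010100101011101) mod 2 = 0+0+0+0+0+0+1+0+1+0+1+0+1+0+1 mod 2 = 1
  s[1] = (011001100110011)·(010100101011101) mod 2 = 0+1+0+0+0+0+1+0+0+0+1+0+0+0+1 mod 2 = 0
  s[2] = (000111100001111)·(010100101011101) mod 2 = 0+0+0+1+0+0+1+0+0+0+0+1+1+0+1 mod 2 = 1
  s[3] = (000000011111111)·(010100101011101) mod 2 = 0+0+0+0+0+0+0+0+1+0+1+1+1+0+1 mod 2 = 1
Syndrome = 1011
Column 13 of H equals this syndrome → error at bit 13 (1-indexed).
Flip bit 13: 010100101011101 → 010100101011001
Extract data bits at positions {3,5,6,7,9,10,11,12,13,14,15}: 00011011001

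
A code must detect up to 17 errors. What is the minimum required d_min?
Detecting e errors requires d_min ≥ e + 1 = 17 + 1 = 18.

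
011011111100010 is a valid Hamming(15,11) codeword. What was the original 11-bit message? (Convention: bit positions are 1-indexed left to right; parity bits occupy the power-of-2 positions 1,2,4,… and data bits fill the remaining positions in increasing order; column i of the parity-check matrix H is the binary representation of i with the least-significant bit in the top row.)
Parity bits occupy power-of-2 positions; data bits are at positions {3,5,6,7,9,10,11,12,13,14,15} (1-indexed).
Extract: c[3]=1 c[5]=1 c[6]=1 c[7]=1 c[9]=1 c[10]=1 c[11]=0 c[12]=0 c[13]=0 c[14]=1 c[15]=0
Data = 11111100010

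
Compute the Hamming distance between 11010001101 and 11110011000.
XOR = 00100010101, count of 1s = 4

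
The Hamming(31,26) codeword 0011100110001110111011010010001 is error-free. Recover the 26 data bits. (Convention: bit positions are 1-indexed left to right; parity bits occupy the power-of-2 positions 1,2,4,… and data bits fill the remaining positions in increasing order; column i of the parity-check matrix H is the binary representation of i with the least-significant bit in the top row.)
Parity bits occupy power-of-2 positions; data bits are at positions {3,5,6,7,9,10,11,12,13,14,15,17,18,19,20,21,22,23,24,25,26,27,28,29,30,31} (1-indexed).
Extract: c[3]=1 c[5]=1 c[6]=0 c[7]=0 c[9]=1 c[10]=0 c[11]=0 c[12]=0 c[13]=1 c[14]=1 c[15]=1 c[17]=1 c[18]=1 c[19]=1 c[20]=0 c[21]=1 c[22]=1 c[23]=0 c[24]=1 c[25]=0 c[26]=0 c[27]=1 c[28]=0 c[29]=0 c[30]=0 c[31]=1
Data = 11001000111111011010010001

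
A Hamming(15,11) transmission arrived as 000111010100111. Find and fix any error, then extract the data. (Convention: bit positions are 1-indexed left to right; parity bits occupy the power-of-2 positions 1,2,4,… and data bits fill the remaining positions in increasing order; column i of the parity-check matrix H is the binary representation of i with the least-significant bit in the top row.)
Syndrome s = H · r^T (mod 2), r = 000111010100111:
  s[0] = (101010101010101)·(000111010100111) mod 2 = 0+0+0+0+1+0+0+0+0+0+0+0+1+0+1 mod 2 = 1
  s[1] = (011001100110011)·(000111010100111) mod 2 = 0+0+0+0+0+1+0+0+0+1+0+0+0+1+1 mod 2 = 0
  s[2] = (000111100001111)·(000111010100111) mod 2 = 0+0+0+1+1+1+0+0+0+0+0+0+1+1+1 mod 2 = 0
  s[3] = (000000011111111)·(000111010100111) mod 2 = 0+0+0+0+0+0+0+1+0+1+0+0+1+1+1 mod 2 = 1
Syndrome = 1001
Column 9 of H equals this syndrome → error at bit 9 (1-indexed).
Flip bit 9: 000111010100111 → 000111011100111
Extract data bits at positions {3,5,6,7,9,10,11,12,13,14,15}: 01101100111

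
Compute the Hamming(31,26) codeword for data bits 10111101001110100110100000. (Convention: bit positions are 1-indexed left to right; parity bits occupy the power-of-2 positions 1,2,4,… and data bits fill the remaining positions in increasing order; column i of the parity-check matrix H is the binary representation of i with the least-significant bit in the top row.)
Codeword c = d · G (mod 2), d = 10111101001110100110100000:
  c[0] = d·G[:,0] = (10111101001110100110100000)·(11011010101101010101010101) mod 2 = 1+0+0+1+1+0+0+0+0+0+1+1+0+0+0+0+0+1+0+0+0+0+0+0+0+0 mod 2 = 0
  c[1] = d·G[:,1] = (10111101001110100110100000)·(10110110011011001100110011) mod 2 = 1+0+1+1+0+1+0+0+0+0+1+0+1+0+0+0+0+1+0+0+1+0+0+0+0+0 mod 2 = 0
  c[2] = d·G[:,2] = (10111101001110100110100000)·(10000000000000000000000000) mod 2 = 1+0+0+0+0+0+0+0+0+0+0+0+0+0+0+0+0+0+0+0+0+0+0+0+0+0 mod 2 = 1
  c[3] = d·G[:,3] = (10111101001110100110100000)·(01110001111000111100001111) mod 2 = 0+0+1+1+0+0+0+1+0+0+1+0+0+0+1+0+0+1+0+0+0+0+0+0+0+0 mod 2 = 0
  c[4] = d·G[:,4] = (10111101001110100110100000)·(01000000000000000000000000) mod 2 = 0+0+0+0+0+0+0+0+0+0+0+0+0+0+0+0+0+0+0+0+0+0+0+0+0+0 mod 2 = 0
  c[5] = d·G[:,5] = (10111101001110100110100000)·(00100000000000000000000000) mod 2 = 0+0+1+0+0+0+0+0+0+0+0+0+0+0+0+0+0+0+0+0+0+0+0+0+0+0 mod 2 = 1
  c[6] = d·G[:,6] = (10111101001110100110100000)·(00010000000000000000000000) mod 2 = 0+0+0+1+0+0+0+0+0+0+0+0+0+0+0+0+0+0+0+0+0+0+0+0+0+0 mod 2 = 1
  c[7] = d·G[:,7] = (10111101001110100110100000)·(00001111111000000011111111) mod 2 = 0+0+0+0+1+1+0+1+0+0+1+0+0+0+0+0+0+0+1+0+1+0+0+0+0+0 mod 2 = 0
  c[8] = d·G[:,8] = (10111101001110100110100000)·(00001000000000000000000000) mod 2 = 0+0+0+0+1+0+0+0+0+0+0+0+0+0+0+0+0+0+0+0+0+0+0+0+0+0 mod 2 = 1
  c[9] = d·G[:,9] = (10111101001110100110100000)·(00000100000000000000000000) mod 2 = 0+0+0+0+0+1+0+0+0+0+0+0+0+0+0+0+0+0+0+0+0+0+0+0+0+0 mod 2 = 1
  c[10] = d·G[:,10] = (10111101001110100110100000)·(00000010000000000000000000) mod 2 = 0+0+0+0+0+0+0+0+0+0+0+0+0+0+0+0+0+0+0+0+0+0+0+0+0+0 mod 2 = 0
  c[11] = d·G[:,11] = (10111101001110100110100000)·(00000001000000000000000000) mod 2 = 0+0+0+0+0+0+0+1+0+0+0+0+0+0+0+0+0+0+0+0+0+0+0+0+0+0 mod 2 = 1
  c[12] = d·G[:,12] = (10111101001110100110100000)·(00000000100000000000000000) mod 2 = 0+0+0+0+0+0+0+0+0+0+0+0+0+0+0+0+0+0+0+0+0+0+0+0+0+0 mod 2 = 0
  c[13] = d·G[:,13] = (10111101001110100110100000)·(00000000010000000000000000) mod 2 = 0+0+0+0+0+0+0+0+0+0+0+0+0+0+0+0+0+0+0+0+0+0+0+0+0+0 mod 2 = 0
  c[14] = d·G[:,14] = (10111101001110100110100000)·(00000000001000000000000000) mod 2 = 0+0+0+0+0+0+0+0+0+0+1+0+0+0+0+0+0+0+0+0+0+0+0+0+0+0 mod 2 = 1
  c[15] = d·G[:,15] = (10111101001110100110100000)·(00000000000111111111111111) mod 2 = 0+0+0+0+0+0+0+0+0+0+0+1+1+0+1+0+0+1+1+0+1+0+0+0+0+0 mod 2 = 0
  c[16] = d·G[:,16] = (10111101001110100110100000)·(00000000000100000000000000) mod 2 = 0+0+0+0+0+0+0+0+0+0+0+1+0+0+0+0+0+0+0+0+0+0+0+0+0+0 mod 2 = 1
  c[17] = d·G[:,17] = (10111101001110100110100000)·(00000000000010000000000000) mod 2 = 0+0+0+0+0+0+0+0+0+0+0+0+1+0+0+0+0+0+0+0+0+0+0+0+0+0 mod 2 = 1
  c[18] = d·G[:,18] = (10111101001110100110100000)·(00000000000001000000000000) mod 2 = 0+0+0+0+0+0+0+0+0+0+0+0+0+0+0+0+0+0+0+0+0+0+0+0+0+0 mod 2 = 0
  c[19] = d·G[:,19] = (10111101001110100110100000)·(00000000000000100000000000) mod 2 = 0+0+0+0+0+0+0+0+0+0+0+0+0+0+1+0+0+0+0+0+0+0+0+0+0+0 mod 2 = 1
  c[20] = d·G[:,20] = (10111101001110100110100000)·(00000000000000010000000000) mod 2 = 0+0+0+0+0+0+0+0+0+0+0+0+0+0+0+0+0+0+0+0+0+0+0+0+0+0 mod 2 = 0
  c[21] = d·G[:,21] = (10111101001110100110100000)·(00000000000000001000000000) mod 2 = 0+0+0+0+0+0+0+0+0+0+0+0+0+0+0+0+0+0+0+0+0+0+0+0+0+0 mod 2 = 0
  c[22] = d·G[:,22] = (10111101001110100110100000)·(00000000000000000100000000) mod 2 = 0+0+0+0+0+0+0+0+0+0+0+0+0+0+0+0+0+1+0+0+0+0+0+0+0+0 mod 2 = 1
  c[23] = d·G[:,23] = (10111101001110100110100000)·(00000000000000000010000000) mod 2 = 0+0+0+0+0+0+0+0+0+0+0+0+0+0+0+0+0+0+1+0+0+0+0+0+0+0 mod 2 = 1
  c[24] = d·G[:,24] = (10111101001110100110100000)·(00000000000000000001000000) mod 2 = 0+0+0+0+0+0+0+0+0+0+0+0+0+0+0+0+0+0+0+0+0+0+0+0+0+0 mod 2 = 0
  c[25] = d·G[:,25] = (10111101001110100110100000)·(00000000000000000000100000) mod 2 = 0+0+0+0+0+0+0+0+0+0+0+0+0+0+0+0+0+0+0+0+1+0+0+0+0+0 mod 2 = 1
  c[26] = d·G[:,26] = (10111101001110100110100000)·(00000000000000000000010000) mod 2 = 0+0+0+0+0+0+0+0+0+0+0+0+0+0+0+0+0+0+0+0+0+0+0+0+0+0 mod 2 = 0
  c[27] = d·G[:,27] = (10111101001110100110100000)·(00000000000000000000001000) mod 2 = 0+0+0+0+0+0+0+0+0+0+0+0+0+0+0+0+0+0+0+0+0+0+0+0+0+0 mod 2 = 0
  c[28] = d·G[:,28] = (10111101001110100110100000)·(00000000000000000000000100) mod 2 = 0+0+0+0+0+0+0+0+0+0+0+0+0+0+0+0+0+0+0+0+0+0+0+0+0+0 mod 2 = 0
  c[29] = d·G[:,29] = (10111101001110100110100000)·(00000000000000000000000010) mod 2 = 0+0+0+0+0+0+0+0+0+0+0+0+0+0+0+0+0+0+0+0+0+0+0+0+0+0 mod 2 = 0
  c[30] = d·G[:,30] = (10111101001110100110100000)·(00000000000000000000000001) mod 2 = 0+0+0+0+0+0+0+0+0+0+0+0+0+0+0+0+0+0+0+0+0+0+0+0+0+0 mod 2 = 0
Codeword = 0010011011010010110100110100000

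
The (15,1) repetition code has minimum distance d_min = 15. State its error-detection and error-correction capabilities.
Detection only: up to d_min − 1 = 14 errors.
Correction: up to ⌊(d_min − 1)/2⌋ = ⌊14/2⌋ = 7 errors.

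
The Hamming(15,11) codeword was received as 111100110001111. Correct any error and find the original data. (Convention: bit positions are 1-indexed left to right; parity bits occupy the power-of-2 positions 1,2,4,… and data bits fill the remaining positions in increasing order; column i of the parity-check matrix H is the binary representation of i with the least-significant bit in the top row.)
Syndrome s = H · r^T (mod 2), r = 111100110001111:
  s[0] = (101010101010101)·(111100110001111) mod 2 = 1+0+1+0+0+0+1+0+0+0+0+0+1+0+1 mod 2 = 1
  s[1] = (011001100110011)·(111100110001111) mod 2 = 0+1+1+0+0+0+1+0+0+0+0+0+0+1+1 mod 2 = 1
  s[2] = (000111100001111)·(111100110001111) mod 2 = 0+0+0+1+0+0+1+0+0+0+0+1+1+1+1 mod 2 = 0
  s[3] = (000000011111111)·(111100110001111) mod 2 = 0+0+0+0+0+0+0+1+0+0+0+1+1+1+1 mod 2 = 1
Syndrome = 1101
Column 11 of H equals this syndrome → error at bit 11 (1-indexed).
Flip bit 11: 111100110001111 → 111100110011111
Extract data bits at positions {3,5,6,7,9,10,11,12,13,14,15}: 10010011111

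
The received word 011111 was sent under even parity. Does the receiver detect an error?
Sum of received bits: 0+1+1+1+1+1 = 5; 5 mod 2 = 1. Result is 1 ≠ 0 → error detected.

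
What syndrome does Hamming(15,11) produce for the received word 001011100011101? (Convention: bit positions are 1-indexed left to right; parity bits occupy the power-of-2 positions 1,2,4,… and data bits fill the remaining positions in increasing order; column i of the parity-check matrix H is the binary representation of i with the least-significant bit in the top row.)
Syndrome s = H · r^T (mod 2), r = 001011100011101:
  s[0] = (101010101010101)·(001011100011101) mod 2 = 0+0+1+0+1+0+1+0+0+0+1+0+1+0+1 mod 2 = 0
  s[1] = (011001100110011)·(001011100011101) mod 2 = 0+0+1+0+0+1+1+0+0+0+1+0+0+0+1 mod 2 = 1
  s[2] = (000111100001111)·(001011100011101) mod 2 = 0+0+0+0+1+1+1+0+0+0+0+1+1+0+1 mod 2 = 0
  s[3] = (000000011111111)·(001011100011101) mod 2 = 0+0+0+0+0+0+0+0+0+0+1+1+1+0+1 mod 2 = 0
Syndrome = 0100
Non-zero syndrome: error at position 2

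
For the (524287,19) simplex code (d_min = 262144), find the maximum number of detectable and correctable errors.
Detection only: up to d_min − 1 = 262143 errors.
Correction: up to ⌊(d_min − 1)/2⌋ = ⌊262143/2⌋ = 131071 errors.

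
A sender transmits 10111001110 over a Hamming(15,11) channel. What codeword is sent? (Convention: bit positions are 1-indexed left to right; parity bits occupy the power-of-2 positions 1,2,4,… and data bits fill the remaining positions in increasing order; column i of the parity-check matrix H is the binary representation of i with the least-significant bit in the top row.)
Codeword c = d · G (mod 2), d = 10111001110:
  c[0] = d·G[:,0] = (10111001110)·(11011010101) mod 2 = 1+0+0+1+1+0+0+0+1+0+0 mod 2 = 0
  c[1] = d·G[:,1] = (10111001110)·(10110110011) mod 2 = 1+0+1+1+0+0+0+0+0+1+0 mod 2 = 0
  c[2] = d·G[:,2] = (10111001110)·(10000000000) mod 2 = 1+0+0+0+0+0+0+0+0+0+0 mod 2 = 1
  c[3] = d·G[:,3] = (10111001110)·(01110001111) mod 2 = 0+0+1+1+0+0+0+1+1+1+0 mod 2 = 1
  c[4] = d·G[:,4] = (10111001110)·(01000000000) mod 2 = 0+0+0+0+0+0+0+0+0+0+0 mod 2 = 0
  c[5] = d·G[:,5] = (10111001110)·(00100000000) mod 2 = 0+0+1+0+0+0+0+0+0+0+0 mod 2 = 1
  c[6] = d·G[:,6] = (10111001110)·(00010000000) mod 2 = 0+0+0+1+0+0+0+0+0+0+0 mod 2 = 1
  c[7] = d·G[:,7] = (10111001110)·(00001111111) mod 2 = 0+0+0+0+1+0+0+1+1+1+0 mod 2 = 0
  c[8] = d·G[:,8] = (10111001110)·(00001000000) mod 2 = 0+0+0+0+1+0+0+0+0+0+0 mod 2 = 1
  c[9] = d·G[:,9] = (10111001110)·(00000100000) mod 2 = 0+0+0+0+0+0+0+0+0+0+0 mod 2 = 0
  c[10] = d·G[:,10] = (10111001110)·(00000010000) mod 2 = 0+0+0+0+0+0+0+0+0+0+0 mod 2 = 0
  c[11] = d·G[:,11] = (10111001110)·(00000001000) mod 2 = 0+0+0+0+0+0+0+1+0+0+0 mod 2 = 1
  c[12] = d·G[:,12] = (10111001110)·(00000000100) mod 2 = 0+0+0+0+0+0+0+0+1+0+0 mod 2 = 1
  c[13] = d·G[:,13] = (10111001110)·(00000000010) mod 2 = 0+0+0+0+0+0+0+0+0+1+0 mod 2 = 1
  c[14] = d·G[:,14] = (10111001110)·(00000000001) mod 2 = 0+0+0+0+0+0+0+0+0+0+0 mod 2 = 0
Codeword = 001101101001110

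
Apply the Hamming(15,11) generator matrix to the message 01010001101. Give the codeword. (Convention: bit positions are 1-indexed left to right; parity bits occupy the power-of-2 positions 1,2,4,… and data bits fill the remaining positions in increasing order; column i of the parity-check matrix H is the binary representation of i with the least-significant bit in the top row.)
Codeword c = d · G (mod 2), d = 01010001101:
  c[0] = d·G[:,0] = (01010001101)·(11011010101) mod 2 = 0+1+0+1+0+0+0+0+1+0+1 mod 2 = 0
  c[1] = d·G[:,1] = (01010001101)·(10110110011) mod 2 = 0+0+0+1+0+0+0+0+0+0+1 mod 2 = 0
  c[2] = d·G[:,2] = (01010001101)·(10000000000) mod 2 = 0+0+0+0+0+0+0+0+0+0+0 mod 2 = 0
  c[3] = d·G[:,3] = (01010001101)·(01110001111) mod 2 = 0+1+0+1+0+0+0+1+1+0+1 mod 2 = 1
  c[4] = d·G[:,4] = (01010001101)·(01000000000) mod 2 = 0+1+0+0+0+0+0+0+0+0+0 mod 2 = 1
  c[5] = d·G[:,5] = (01010001101)·(00100000000) mod 2 = 0+0+0+0+0+0+0+0+0+0+0 mod 2 = 0
  c[6] = d·G[:,6] = (01010001101)·(00010000000) mod 2 = 0+0+0+1+0+0+0+0+0+0+0 mod 2 = 1
  c[7] = d·G[:,7] = (01010001101)·(00001111111) mod 2 = 0+0+0+0+0+0+0+1+1+0+1 mod 2 = 1
  c[8] = d·G[:,8] = (01010001101)·(00001000000) mod 2 = 0+0+0+0+0+0+0+0+0+0+0 mod 2 = 0
  c[9] = d·G[:,9] = (01010001101)·(00000100000) mod 2 = 0+0+0+0+0+0+0+0+0+0+0 mod 2 = 0
  c[10] = d·G[:,10] = (01010001101)·(00000010000) mod 2 = 0+0+0+0+0+0+0+0+0+0+0 mod 2 = 0
  c[11] = d·G[:,11] = (01010001101)·(00000001000) mod 2 = 0+0+0+0+0+0+0+1+0+0+0 mod 2 = 1
  c[12] = d·G[:,12] = (01010001101)·(00000000100) mod 2 = 0+0+0+0+0+0+0+0+1+0+0 mod 2 = 1
  c[13] = d·G[:,13] = (01010001101)·(00000000010) mod 2 = 0+0+0+0+0+0+0+0+0+0+0 mod 2 = 0
  c[14] = d·G[:,14] = (01010001101)·(00000000001) mod 2 = 0+0+0+0+0+0+0+0+0+0+1 mod 2 = 1
Codeword = 000110110001101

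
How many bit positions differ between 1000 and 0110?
XOR = 1110, count of 1s = 3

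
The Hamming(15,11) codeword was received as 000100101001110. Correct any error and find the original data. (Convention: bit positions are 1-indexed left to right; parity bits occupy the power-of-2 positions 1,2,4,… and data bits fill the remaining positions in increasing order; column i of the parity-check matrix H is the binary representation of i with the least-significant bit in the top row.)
Syndrome s = H · r^T (mod 2), r = 000100101001110:
  s[0] = (101010101010101)·(000100101001110) mod 2 = 0+0+0+0+0+0+1+0+1+0+0+0+1+0+0 mod 2 = 1
  s[1] = (011001100110011)·(000100101001110) mod 2 = 0+0+0+0+0+0+1+0+0+0+0+0+0+1+0 mod 2 = 0
  s[2] = (000111100001111)·(000100101001110) mod 2 = 0+0+0+1+0+0+1+0+0+0+0+1+1+1+0 mod 2 = 1
  s[3] = (000000011111111)·(000100101001110) mod 2 = 0+0+0+0+0+0+0+0+1+0+0+1+1+1+0 mod 2 = 0
Syndrome = 1010
Column 5 of H equals this syndrome → error at bit 5 (1-indexed).
Flip bit 5: 000100101001110 → 000110101001110
Extract data bits at positions {3,5,6,7,9,10,11,12,13,14,15}: 01011001110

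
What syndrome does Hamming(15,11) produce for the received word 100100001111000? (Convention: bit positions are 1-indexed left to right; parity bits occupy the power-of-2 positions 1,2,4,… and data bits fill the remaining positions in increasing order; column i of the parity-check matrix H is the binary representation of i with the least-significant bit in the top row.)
Syndrome s = H · r^T (mod 2), r = 100100001111000:
  s[0] = (101010101010101)·(100100001111000) mod 2 = 1+0+0+0+0+0+0+0+1+0+1+0+0+0+0 mod 2 = 1
  s[1] = (011001100110011)·(100100001111000) mod 2 = 0+0+0+0+0+0+0+0+0+1+1+0+0+0+0 mod 2 = 0
  s[2] = (000111100001111)·(100100001111000) mod 2 = 0+0+0+1+0+0+0+0+0+0+0+1+0+0+0 mod 2 = 0
  s[3] = (000000011111111)·(100100001111000) mod 2 = 0+0+0+0+0+0+0+0+1+1+1+1+0+0+0 mod 2 = 0
Syndrome = 1000
Non-zero syndrome: error at position 1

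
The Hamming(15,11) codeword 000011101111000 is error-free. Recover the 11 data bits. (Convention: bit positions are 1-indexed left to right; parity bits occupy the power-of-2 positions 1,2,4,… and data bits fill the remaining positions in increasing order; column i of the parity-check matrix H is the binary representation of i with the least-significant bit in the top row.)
Parity bits occupy power-of-2 positions; data bits are at positions {3,5,6,7,9,10,11,12,13,14,15} (1-indexed).
Extract: c[3]=0 c[5]=1 c[6]=1 c[7]=1 c[9]=1 c[10]=1 c[11]=1 c[12]=1 c[13]=0 c[14]=0 c[15]=0
Data = 01111111000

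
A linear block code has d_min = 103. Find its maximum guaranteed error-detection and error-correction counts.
(a) Detection requires d_min ≥ e+1, so e ≤ d_min − 1 = 102.
(b) Correction requires d_min ≥ 2t+1, so t ≤ ⌊(d_min − 1)/2⌋ = ⌊102/2⌋ = 51.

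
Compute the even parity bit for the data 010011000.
Sum of data bits: 0+1+0+0+1+1+0+0+0 = 3.
3 mod 2 = 1, so parity bit = 1.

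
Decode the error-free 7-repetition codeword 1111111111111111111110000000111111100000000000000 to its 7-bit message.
Split into 7-bit blocks: 1111111 1111111 1111111 0000000 1111111 0000000 0000000
Data = 1110100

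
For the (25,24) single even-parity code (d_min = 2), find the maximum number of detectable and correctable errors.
Detection only: up to d_min − 1 = 1 errors.
Correction: up to ⌊(d_min − 1)/2⌋ = ⌊1/2⌋ = 0 errors.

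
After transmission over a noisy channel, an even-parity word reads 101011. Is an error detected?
Sum of received bits: 1+0+1+0+1+1 = 4; 4 mod 2 = 0. Result is 0 → no error detected.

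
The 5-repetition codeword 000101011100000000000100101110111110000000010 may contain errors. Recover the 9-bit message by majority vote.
Split into 5-bit blocks and majority-vote each:
  block 1 = 00010: 1 ones, 4 zeros → 0
  block 2 = 10111: 4 ones, 1 zeros → 1
  block 3 = 00000: 0 ones, 5 zeros → 0
  block 4 = 00000: 0 ones, 5 zeros → 0
  block 5 = 01001: 2 ones, 3 zeros → 0
  block 6 = 01110: 3 ones, 2 zeros → 1
  block 7 = 11111: 5 ones, 0 zeros → 1
  block 8 = 00000: 0 ones, 5 zeros → 0
  block 9 = 00010: 1 ones, 4 zeros → 0
Decoded = 010001100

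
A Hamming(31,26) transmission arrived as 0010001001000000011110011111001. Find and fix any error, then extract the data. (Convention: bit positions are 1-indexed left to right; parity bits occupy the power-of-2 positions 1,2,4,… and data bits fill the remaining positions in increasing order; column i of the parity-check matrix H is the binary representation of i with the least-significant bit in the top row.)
Syndrome s = H · r^T (mod 2), r = 0010001001000000011110011111001:
  s[0] = (1010101010101010101010101010101)·(0010001001000000011110011111001) mod 2 = 0+0+1+0+0+0+1+0+0+0+0+0+0+0+0+0+0+0+1+0+1+0+0+0+1+0+1+0+0+0+1 mod 2 = 1
  s[1] = (0110011001100110011001100110011)·(0010001001000000011110011111001) mod 2 = 0+0+1+0+0+0+1+0+0+1+0+0+0+0+0+0+0+1+1+0+0+0+0+0+0+1+1+0+0+0+1 mod 2 = 0
  s[2] = (0001111000011110000111100001111)·(0010001001000000011110011111001) mod 2 = 0+0+0+0+0+0+1+0+0+0+0+0+0+0+0+0+0+0+0+1+1+0+0+0+0+0+0+1+0+0+1 mod 2 = 1
  s[3] = (0000000111111110000000011111111)·(0010001001000000011110011111001) mod 2 = 0+0+0+0+0+0+0+0+0+1+0+0+0+0+0+0+0+0+0+0+0+0+0+1+1+1+1+1+0+0+1 mod 2 = 1
  s[4] = (0000000000000001111111111111111)·(0010001001000000011110011111001) mod 2 = 0+0+0+0+0+0+0+0+0+0+0+0+0+0+0+0+0+1+1+1+1+0+0+1+1+1+1+1+0+0+1 mod 2 = 0
Syndrome = 10110
Column 13 of H equals this syndrome → error at bit 13 (1-indexed).
Flip bit 13: 0010001001000000011110011111001 → 0010001001001000011110011111001
Extract data bits at positions {3,5,6,7,9,10,11,12,13,14,15,17,18,19,20,21,22,23,24,25,26,27,28,29,30,31}: 10010100100011110011111001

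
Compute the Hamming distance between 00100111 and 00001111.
XOR = 00101000, count of 1s = 2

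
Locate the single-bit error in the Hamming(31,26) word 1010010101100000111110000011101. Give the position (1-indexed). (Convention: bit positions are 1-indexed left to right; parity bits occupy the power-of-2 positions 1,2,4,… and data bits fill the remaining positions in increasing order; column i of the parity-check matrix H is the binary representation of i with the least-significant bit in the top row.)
Syndrome s = H · r^T (mod 2), r = 1010010101100000111110000011101:
  s[0] = (1010101010101010101010101010101)·(1010010101100000111110000011101) mod 2 = 1+0+1+0+0+0+0+0+0+0+1+0+0+0+0+0+1+0+1+0+1+0+0+0+0+0+1+0+1+0+1 mod 2 = 1
  s[1] = (0110011001100110011001100110011)·(1010010101100000111110000011101) mod 2 = 0+0+1+0+0+1+0+0+0+1+1+0+0+0+0+0+0+1+1+0+0+0+0+0+0+0+1+0+0+0+1 mod 2 = 0
  s[2] = (0001111000011110000111100001111)·(1010010101100000111110000011101) mod 2 = 0+0+0+0+0+1+0+0+0+0+0+0+0+0+0+0+0+0+0+1+1+0+0+0+0+0+0+1+1+0+1 mod 2 = 0
  s[3] = (0000000111111110000000011111111)·(1010010101100000111110000011101) mod 2 = 0+0+0+0+0+0+0+1+0+1+1+0+0+0+0+0+0+0+0+0+0+0+0+0+0+0+1+1+1+0+1 mod 2 = 1
  s[4] = (0000000000000001111111111111111)·(1010010101100000111110000011101) mod 2 = 0+0+0+0+0+0+0+0+0+0+0+0+0+0+0+0+1+1+1+1+1+0+0+0+0+0+1+1+1+0+1 mod 2 = 1
Syndrome = 10011
Column i of H is the binary representation of i, so the syndrome is the binary index of the flipped bit.
Read s = 10011 with s[0] as LSB: 1·2^0 + 0·2^1 + 0·2^2 + 1·2^3 + 1·2^4 = 25.
Error is at bit position 25.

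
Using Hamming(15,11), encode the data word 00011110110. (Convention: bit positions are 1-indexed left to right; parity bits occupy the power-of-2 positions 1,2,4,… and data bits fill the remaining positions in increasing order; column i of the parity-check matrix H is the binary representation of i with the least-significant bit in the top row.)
Codeword c = d · G (mod 2), d = 00011110110:
  c[0] = d·G[:,0] = (00011110110)·(11011010101) mod 2 = 0+0+0+1+1+0+1+0+1+0+0 mod 2 = 0
  c[1] = d·G[:,1] = (00011110110)·(10110110011) mod 2 = 0+0+0+1+0+1+1+0+0+1+0 mod 2 = 0
  c[2] = d·G[:,2] = (00011110110)·(10000000000) mod 2 = 0+0+0+0+0+0+0+0+0+0+0 mod 2 = 0
  c[3] = d·G[:,3] = (00011110110)·(01110001111) mod 2 = 0+0+0+1+0+0+0+0+1+1+0 mod 2 = 1
  c[4] = d·G[:,4] = (00011110110)·(01000000000) mod 2 = 0+0+0+0+0+0+0+0+0+0+0 mod 2 = 0
  c[5] = d·G[:,5] = (00011110110)·(00100000000) mod 2 = 0+0+0+0+0+0+0+0+0+0+0 mod 2 = 0
  c[6] = d·G[:,6] = (00011110110)·(00010000000) mod 2 = 0+0+0+1+0+0+0+0+0+0+0 mod 2 = 1
  c[7] = d·G[:,7] = (00011110110)·(00001111111) mod 2 = 0+0+0+0+1+1+1+0+1+1+0 mod 2 = 1
  c[8] = d·G[:,8] = (00011110110)·(00001000000) mod 2 = 0+0+0+0+1+0+0+0+0+0+0 mod 2 = 1
  c[9] = d·G[:,9] = (00011110110)·(00000100000) mod 2 = 0+0+0+0+0+1+0+0+0+0+0 mod 2 = 1
  c[10] = d·G[:,10] = (00011110110)·(00000010000) mod 2 = 0+0+0+0+0+0+1+0+0+0+0 mod 2 = 1
  c[11] = d·G[:,11] = (00011110110)·(00000001000) mod 2 = 0+0+0+0+0+0+0+0+0+0+0 mod 2 = 0
  c[12] = d·G[:,12] = (00011110110)·(00000000100) mod 2 = 0+0+0+0+0+0+0+0+1+0+0 mod 2 = 1
  c[13] = d·G[:,13] = (00011110110)·(00000000010) mod 2 = 0+0+0+0+0+0+0+0+0+1+0 mod 2 = 1
  c[14] = d·G[:,14] = (00011110110)·(00000000001) mod 2 = 0+0+0+0+0+0+0+0+0+0+0 mod 2 = 0
Codeword = 000100111110110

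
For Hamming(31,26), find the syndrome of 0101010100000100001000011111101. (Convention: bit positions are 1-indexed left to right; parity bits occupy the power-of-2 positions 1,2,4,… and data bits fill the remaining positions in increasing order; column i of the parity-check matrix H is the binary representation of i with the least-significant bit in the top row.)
Syndrome s = H · r^T (mod 2), r = 0101010100000100001000011111101:
  s[0] = (1010101010101010101010101010101)·(0101010100000100001000011111101) mod 2 = 0+0+0+0+0+0+0+0+0+0+0+0+0+0+0+0+0+0+1+0+0+0+0+0+1+0+1+0+1+0+1 mod 2 = 1
  s[1] = (0110011001100110011001100110011)·(0101010100000100001000011111101) mod 2 = 0+1+0+0+0+1+0+0+0+0+0+0+0+1+0+0+0+0+1+0+0+0+0+0+0+1+1+0+0+0+1 mod 2 = 1
  s[2] = (0001111000011110000111100001111)·(0101010100000100001000011111101) mod 2 = 0+0+0+1+0+1+0+0+0+0+0+0+0+1+0+0+0+0+0+0+0+0+0+0+0+0+0+1+1+0+1 mod 2 = 0
  s[3] = (0000000111111110000000011111111)·(0101010100000100001000011111101) mod 2 = 0+0+0+0+0+0+0+1+0+0+0+0+0+1+0+0+0+0+0+0+0+0+0+1+1+1+1+1+1+0+1 mod 2 = 1
  s[4] = (0000000000000001111111111111111)·(0101010100000100001000011111101) mod 2 = 0+0+0+0+0+0+0+0+0+0+0+0+0+0+0+0+0+0+1+0+0+0+0+1+1+1+1+1+1+0+1 mod 2 = 0
Syndrome = 11010
Non-zero syndrome: error at position 11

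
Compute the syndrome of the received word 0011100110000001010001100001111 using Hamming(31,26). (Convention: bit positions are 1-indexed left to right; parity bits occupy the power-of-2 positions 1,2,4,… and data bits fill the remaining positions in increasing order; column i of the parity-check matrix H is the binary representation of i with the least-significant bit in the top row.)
Syndrome s = H · r^T (mod 2), r = 0011100110000001010001100001111:
  s[0] = (1010101010101010101010101010101)·(0011100110000001010001100001111) mod 2 = 0+0+1+0+1+0+0+0+1+0+0+0+0+0+0+0+0+0+0+0+0+0+1+0+0+0+0+0+1+0+1 mod 2 = 0
  s[1] = (0110011001100110011001100110011)·(0011100110000001010001100001111) mod 2 = 0+0+1+0+0+0+0+0+0+0+0+0+0+0+0+0+0+1+0+0+0+1+1+0+0+0+0+0+0+1+1 mod 2 = 0
  s[2] = (0001111000011110000111100001111)·(0011100110000001010001100001111) mod 2 = 0+0+0+1+1+0+0+0+0+0+0+0+0+0+0+0+0+0+0+0+0+1+1+0+0+0+0+1+1+1+1 mod 2 = 0
  s[3] = (0000000111111110000000011111111)·(0011100110000001010001100001111) mod 2 = 0+0+0+0+0+0+0+1+1+0+0+0+0+0+0+0+0+0+0+0+0+0+0+0+0+0+0+1+1+1+1 mod 2 = 0
  s[4] = (0000000000000001111111111111111)·(0011100110000001010001100001111) mod 2 = 0+0+0+0+0+0+0+0+0+0+0+0+0+0+0+1+0+1+0+0+0+1+1+0+0+0+0+1+1+1+1 mod 2 = 0
Syndrome = 00000
s = 0: no error detected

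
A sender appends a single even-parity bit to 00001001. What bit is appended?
Sum of data bits: 0+0+0+0+1+0+0+1 = 2.
2 mod 2 = 0, so parity bit = 0.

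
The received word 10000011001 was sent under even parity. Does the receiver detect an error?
Sum of received bits: 1+0+0+0+0+0+1+1+0+0+1 = 4; 4 mod 2 = 0. Result is 0 → no error detected.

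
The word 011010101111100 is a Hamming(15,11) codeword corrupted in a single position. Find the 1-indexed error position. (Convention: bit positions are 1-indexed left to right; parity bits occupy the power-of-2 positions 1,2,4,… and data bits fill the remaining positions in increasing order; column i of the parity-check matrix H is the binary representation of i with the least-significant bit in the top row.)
Syndrome s = H · r^T (mod 2), r = 011010101111100:
  s[0] = (101010101010101)·(011010101111100) mod 2 = 0+0+1+0+1+0+1+0+1+0+1+0+1+0+0 mod 2 = 0
  s[1] = (011001100110011)·(011010101111100) mod 2 = 0+1+1+0+0+0+1+0+0+1+1+0+0+0+0 mod 2 = 1
  s[2] = (000111100001111)·(011010101111100) mod 2 = 0+0+0+0+1+0+1+0+0+0+0+1+1+0+0 mod 2 = 0
  s[3] = (000000011111111)·(011010101111100) mod 2 = 0+0+0+0+0+0+0+0+1+1+1+1+1+0+0 mod 2 = 1
Syndrome = 0101
Column i of H is the binary representation of i, so the syndrome is the binary index of the flipped bit.
Read s = 0101 with s[0] as LSB: 0·2^0 + 1·2^1 + 0·2^2 + 1·2^3 = 10.
Error is at bit position 10.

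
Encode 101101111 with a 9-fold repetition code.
Repeat each bit 9× and concatenate:
1→111111111  0→000000000  1→111111111  1→111111111  0→000000000  1→111111111  1→111111111  1→111111111  1→111111111
Codeword = 111111111000000000111111111111111111000000000111111111111111111111111111111111111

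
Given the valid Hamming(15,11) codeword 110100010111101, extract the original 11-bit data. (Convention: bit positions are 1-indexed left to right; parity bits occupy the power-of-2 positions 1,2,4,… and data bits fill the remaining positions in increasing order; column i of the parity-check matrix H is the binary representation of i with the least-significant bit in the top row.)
Parity bits occupy power-of-2 positions; data bits are at positions {3,5,6,7,9,10,11,12,13,14,15} (1-indexed).
Extract: c[3]=0 c[5]=0 c[6]=0 c[7]=0 c[9]=0 c[10]=1 c[11]=1 c[12]=1 c[13]=1 c[14]=0 c[15]=1
Data = 00000111101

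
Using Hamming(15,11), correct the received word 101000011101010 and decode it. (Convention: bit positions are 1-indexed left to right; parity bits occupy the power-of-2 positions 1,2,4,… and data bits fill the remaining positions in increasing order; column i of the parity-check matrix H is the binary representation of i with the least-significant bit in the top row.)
Syndrome s = H · r^T (mod 2), r = 101000011101010:
  s[0] = (101010101010101)·(101000011101010) mod 2 = 1+0+1+0+0+0+0+0+1+0+0+0+0+0+0 mod 2 = 1
  s[1] = (011001100110011)·(101000011101010) mod 2 = 0+0+1+0+0+0+0+0+0+1+0+0+0+1+0 mod 2 = 1
  s[2] = (000111100001111)·(101000011101010) mod 2 = 0+0+0+0+0+0+0+0+0+0+0+1+0+1+0 mod 2 = 0
  s[3] = (000000011111111)·(101000011101010) mod 2 = 0+0+0+0+0+0+0+1+1+1+0+1+0+1+0 mod 2 = 1
Syndrome = 1101
Column 11 of H equals this syndrome → error at bit 11 (1-indexed).
Flip bit 11: 101000011101010 → 101000011111010
Extract data bits at positions {3,5,6,7,9,10,11,12,13,14,15}: 10001111010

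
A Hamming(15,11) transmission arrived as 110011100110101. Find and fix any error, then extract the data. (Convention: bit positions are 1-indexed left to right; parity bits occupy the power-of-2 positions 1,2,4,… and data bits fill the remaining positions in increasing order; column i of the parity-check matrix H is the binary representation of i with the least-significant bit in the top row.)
Syndrome s = H · r^T (mod 2), r = 110011100110101:
  s[0] = (101010101010101)·(110011100110101) mod 2 = 1+0+0+0+1+0+1+0+0+0+1+0+1+0+1 mod 2 = 0
  s[1] = (011001100110011)·(110011100110101) mod 2 = 0+1+0+0+0+1+1+0+0+1+1+0+0+0+1 mod 2 = 0
  s[2] = (000111100001111)·(110011100110101) mod 2 = 0+0+0+0+1+1+1+0+0+0+0+0+1+0+1 mod 2 = 1
  s[3] = (000000011111111)·(110011100110101) mod 2 = 0+0+0+0+0+0+0+0+0+1+1+0+1+0+1 mod 2 = 0
Syndrome = 0010
Column 4 of H equals this syndrome → error at bit 4 (1-indexed).
Flip bit 4: 110011100110101 → 110111100110101
Extract data bits at positions {3,5,6,7,9,10,11,12,13,14,15}: 01110110101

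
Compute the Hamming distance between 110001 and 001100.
XOR = 111101, count of 1s = 5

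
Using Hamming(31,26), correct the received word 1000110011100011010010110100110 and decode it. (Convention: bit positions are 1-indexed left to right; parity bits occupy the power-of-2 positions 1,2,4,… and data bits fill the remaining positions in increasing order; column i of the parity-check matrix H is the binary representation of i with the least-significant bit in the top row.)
Syndrome s = H · r^T (mod 2), r = 1000110011100011010010110100110:
  s[0] = (1010101010101010101010101010101)·(1000110011100011010010110100110) mod 2 = 1+0+0+0+1+0+0+0+1+0+1+0+0+0+1+0+0+0+0+0+1+0+1+0+0+0+0+0+1+0+0 mod 2 = 0
  s[1] = (0110011001100110011001100110011)·(1000110011100011010010110100110) mod 2 = 0+0+0+0+0+1+0+0+0+1+1+0+0+0+1+0+0+1+0+0+0+0+1+0+0+1+0+0+0+1+0 mod 2 = 0
  s[2] = (0001111000011110000111100001111)·(1000110011100011010010110100110) mod 2 = 0+0+0+0+1+1+0+0+0+0+0+0+0+0+1+0+0+0+0+0+1+0+1+0+0+0+0+0+1+1+0 mod 2 = 1
  s[3] = (0000000111111110000000011111111)·(1000110011100011010010110100110) mod 2 = 0+0+0+0+0+0+0+0+1+1+1+0+0+0+1+0+0+0+0+0+0+0+0+1+0+1+0+0+1+1+0 mod 2 = 0
  s[4] = (0000000000000001111111111111111)·(1000110011100011010010110100110) mod 2 = 0+0+0+0+0+0+0+0+0+0+0+0+0+0+0+1+0+1+0+0+1+0+1+1+0+1+0+0+1+1+0 mod 2 = 0
Syndrome = 00100
Column 4 of H equals this syndrome → error at bit 4 (1-indexed).
Flip bit 4: 1000110011100011010010110100110 → 1001110011100011010010110100110
Extract data bits at positions {3,5,6,7,9,10,11,12,13,14,15,17,18,19,20,21,22,23,24,25,26,27,28,29,30,31}: 01101110001010010110100110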